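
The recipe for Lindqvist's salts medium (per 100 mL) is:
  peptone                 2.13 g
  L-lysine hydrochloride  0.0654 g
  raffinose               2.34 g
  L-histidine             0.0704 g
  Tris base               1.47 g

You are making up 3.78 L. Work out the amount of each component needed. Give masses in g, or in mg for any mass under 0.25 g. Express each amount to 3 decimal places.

peptone 80.514 g; L-lysine hydrochloride 2.472 g; raffinose 88.452 g; L-histidine 2.661 g; Tris base 55.566 g

Scale factor = 3780 mL / 100 mL = 37.8.
peptone: 2.13 g × (3780 mL / 100 mL) = 80.514 g
L-lysine hydrochloride: 0.0654 g × (3780 mL / 100 mL) = 2.472 g
raffinose: 2.34 g × (3780 mL / 100 mL) = 88.452 g
L-histidine: 0.0704 g × (3780 mL / 100 mL) = 2.661 g
Tris base: 1.47 g × (3780 mL / 100 mL) = 55.566 g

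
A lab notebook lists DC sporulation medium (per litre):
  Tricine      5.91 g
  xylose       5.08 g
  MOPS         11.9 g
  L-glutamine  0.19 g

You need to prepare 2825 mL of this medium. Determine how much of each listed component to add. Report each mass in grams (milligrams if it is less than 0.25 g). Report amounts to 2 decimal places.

Ratio of target to recipe volume: 2825 / 1000 = 2.825.
Tricine: 5.91 g × (2825 mL / 1000 mL) = 16.70 g
xylose: 5.08 g × (2825 mL / 1000 mL) = 14.35 g
MOPS: 11.9 g × (2825 mL / 1000 mL) = 33.62 g
L-glutamine: 0.19 g × (2825 mL / 1000 mL) = 0.54 g

Tricine 16.70 g; xylose 14.35 g; MOPS 33.62 g; L-glutamine 0.54 g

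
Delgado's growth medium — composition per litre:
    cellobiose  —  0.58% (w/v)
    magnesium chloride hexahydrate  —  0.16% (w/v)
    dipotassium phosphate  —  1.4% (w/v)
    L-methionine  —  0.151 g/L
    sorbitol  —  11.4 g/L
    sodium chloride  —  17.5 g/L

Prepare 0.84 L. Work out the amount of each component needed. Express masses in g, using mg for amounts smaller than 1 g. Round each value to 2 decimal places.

cellobiose 4.87 g; magnesium chloride hexahydrate 1.34 g; dipotassium phosphate 11.76 g; L-methionine 126.84 mg; sorbitol 9.58 g; sodium chloride 14.70 g

Working volume: 0.84 L.
cellobiose: 0.58 g per 100 mL × 840 mL ÷ 100 = 4.87 g
magnesium chloride hexahydrate: 0.16% w/v = 1.6 g/L → 1.6 × 0.84 L = 1.34 g
dipotassium phosphate: 1.4% w/v = 14 g/L → 14 × 0.84 L = 11.76 g
L-methionine: 0.151 g/L × 0.84 L = 0.12684 g = 126.84 mg
sorbitol: 11.4 g/L × 0.84 L = 9.58 g
sodium chloride: 17.5 g/L × 0.84 L = 14.70 g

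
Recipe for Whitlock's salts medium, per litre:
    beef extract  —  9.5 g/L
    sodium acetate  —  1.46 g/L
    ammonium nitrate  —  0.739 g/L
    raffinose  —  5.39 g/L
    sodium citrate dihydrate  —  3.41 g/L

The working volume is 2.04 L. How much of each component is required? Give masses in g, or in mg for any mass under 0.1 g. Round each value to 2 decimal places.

beef extract 19.38 g; sodium acetate 2.98 g; ammonium nitrate 1.51 g; raffinose 11.00 g; sodium citrate dihydrate 6.96 g

Scale factor relative to 1 L: 2.04.
beef extract: 9.5 g/L × 2.04 L = 19.38 g
sodium acetate: 1.46 g/L × 2.04 L = 2.98 g
ammonium nitrate: 0.739 g/L × 2.04 L = 1.51 g
raffinose: 5.39 g/L × 2.04 L = 11.00 g
sodium citrate dihydrate: 3.41 g/L × 2.04 L = 6.96 g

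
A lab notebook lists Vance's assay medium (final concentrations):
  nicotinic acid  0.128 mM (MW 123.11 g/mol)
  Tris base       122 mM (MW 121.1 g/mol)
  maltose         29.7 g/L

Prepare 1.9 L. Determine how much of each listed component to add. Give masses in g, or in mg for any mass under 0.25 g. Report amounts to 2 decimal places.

nicotinic acid 29.94 mg; Tris base 28.07 g; maltose 56.43 g

Working volume: 1.9 L.
nicotinic acid: 0.128 mmol/L × 123.11 mg/mmol × 1.9 L = 29.94 mg
Tris base: 122 mmol/L × 121.1 g/mol × 1.9 L ÷ 1000 = 28.07 g
maltose: 29.7 g/L × 1.9 L = 56.43 g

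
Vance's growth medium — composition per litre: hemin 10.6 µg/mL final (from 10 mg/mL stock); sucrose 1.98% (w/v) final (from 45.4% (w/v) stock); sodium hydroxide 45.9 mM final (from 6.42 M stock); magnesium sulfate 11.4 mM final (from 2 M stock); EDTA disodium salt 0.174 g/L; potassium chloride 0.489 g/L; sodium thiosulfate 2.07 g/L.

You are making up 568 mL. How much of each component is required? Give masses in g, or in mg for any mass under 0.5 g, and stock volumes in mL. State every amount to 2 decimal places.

hemin 0.60 mL; sucrose 24.77 mL; sodium hydroxide 4.06 mL; magnesium sulfate 3.24 mL; EDTA disodium salt 98.83 mg; potassium chloride 277.75 mg; sodium thiosulfate 1.18 g

Working volume: 568 mL = 0.568 L.
hemin: V = C2·V2/C1 = 10.6 µg/mL × 568 mL ÷ 10000 µg/mL = 0.60 mL
sucrose: V = C2·V2/C1 = 1.98% ÷ 45.4% × 568 mL = 24.77 mL
sodium hydroxide: dilute stock: 45.9 mM × 568 mL ÷ 6420 mM = 4.06 mL
magnesium sulfate: dilute stock: 11.4 mM × 568 mL ÷ 2000 mM = 3.24 mL
EDTA disodium salt: 0.174 g/L × 0.568 L = 0.098832 g = 98.83 mg
potassium chloride: 0.489 g/L × 0.568 L = 0.277752 g = 277.75 mg
sodium thiosulfate: 2.07 g/L × 0.568 L = 1.18 g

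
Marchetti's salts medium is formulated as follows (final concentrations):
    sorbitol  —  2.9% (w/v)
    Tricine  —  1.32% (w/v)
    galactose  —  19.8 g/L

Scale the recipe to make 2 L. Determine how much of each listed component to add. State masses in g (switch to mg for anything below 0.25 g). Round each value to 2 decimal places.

Working volume: 2 L.
sorbitol: 2.9% w/v = 29 g/L → 29 × 2 L = 58.00 g
Tricine: 1.32 g per 100 mL × 2000 mL ÷ 100 = 26.40 g
galactose: 19.8 g/L × 2 L = 39.60 g

sorbitol 58.00 g; Tricine 26.40 g; galactose 39.60 g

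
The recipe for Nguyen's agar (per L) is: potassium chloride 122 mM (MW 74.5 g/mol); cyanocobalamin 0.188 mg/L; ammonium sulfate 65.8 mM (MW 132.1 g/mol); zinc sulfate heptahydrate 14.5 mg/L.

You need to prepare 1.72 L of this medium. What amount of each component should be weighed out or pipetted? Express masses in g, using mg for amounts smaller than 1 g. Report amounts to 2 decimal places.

potassium chloride 15.63 g; cyanocobalamin 0.32 mg; ammonium sulfate 14.95 g; zinc sulfate heptahydrate 24.94 mg

Scale factor relative to 1 L: 1.72.
potassium chloride: 122 mmol/L × 74.5 g/mol × 1.72 L ÷ 1000 = 15.63 g
cyanocobalamin: 0.188 mg/L × 1.72 L = 0.32 mg
ammonium sulfate: 65.8 mmol/L × 132.1 g/mol × 1.72 L ÷ 1000 = 14.95 g
zinc sulfate heptahydrate: 14.5 mg/L × 1.72 L = 24.94 mg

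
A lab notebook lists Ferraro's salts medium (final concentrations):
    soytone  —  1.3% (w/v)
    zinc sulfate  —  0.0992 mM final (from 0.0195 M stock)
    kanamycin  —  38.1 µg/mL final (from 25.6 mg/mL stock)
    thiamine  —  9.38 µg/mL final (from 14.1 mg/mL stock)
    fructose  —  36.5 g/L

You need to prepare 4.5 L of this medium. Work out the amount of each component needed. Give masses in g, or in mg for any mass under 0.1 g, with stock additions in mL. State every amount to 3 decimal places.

soytone 58.500 g; zinc sulfate 22.892 mL; kanamycin 6.697 mL; thiamine 2.994 mL; fructose 164.250 g

Scale factor relative to 1 L: 4.5.
soytone: 1.3 g per 100 mL × 4500 mL ÷ 100 = 58.500 g
zinc sulfate: dilute stock: 0.0992 mM × 4500 mL ÷ 19.5 mM = 22.892 mL
kanamycin: V = C2·V2/C1 = 38.1 µg/mL × 4500 mL ÷ 25600 µg/mL = 6.697 mL
thiamine: dilute stock: 9.38 µg/mL × 4500 mL ÷ 14100 µg/mL = 2.994 mL
fructose: 36.5 g/L × 4.5 L = 164.250 g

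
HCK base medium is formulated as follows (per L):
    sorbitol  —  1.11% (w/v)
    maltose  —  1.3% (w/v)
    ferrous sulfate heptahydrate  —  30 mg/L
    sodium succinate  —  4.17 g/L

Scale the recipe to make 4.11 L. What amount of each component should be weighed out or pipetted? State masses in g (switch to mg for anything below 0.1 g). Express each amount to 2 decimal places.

Working volume: 4.11 L.
sorbitol: 1.11% w/v = 11.1 g/L → 11.1 × 4.11 L = 45.62 g
maltose: 1.3 g per 100 mL × 4110 mL ÷ 100 = 53.43 g
ferrous sulfate heptahydrate: 30 mg/L × 4.11 L = 123.3 mg = 0.12 g
sodium succinate: 4.17 g/L × 4.11 L = 17.14 g

sorbitol 45.62 g; maltose 53.43 g; ferrous sulfate heptahydrate 0.12 g; sodium succinate 17.14 g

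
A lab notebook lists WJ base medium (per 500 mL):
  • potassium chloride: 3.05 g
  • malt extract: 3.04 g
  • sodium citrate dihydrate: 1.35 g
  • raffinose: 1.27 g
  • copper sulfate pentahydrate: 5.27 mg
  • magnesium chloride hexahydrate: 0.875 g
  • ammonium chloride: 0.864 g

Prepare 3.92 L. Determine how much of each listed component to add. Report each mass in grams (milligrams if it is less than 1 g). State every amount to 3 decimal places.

Ratio of target to recipe volume: 3920 / 500 = 7.84.
potassium chloride: 3.05 g × (3920 mL / 500 mL) = 23.912 g
malt extract: 3.04 g × (3920 mL / 500 mL) = 23.834 g
sodium citrate dihydrate: 1.35 g × (3920 mL / 500 mL) = 10.584 g
raffinose: 1.27 g × (3920 mL / 500 mL) = 9.957 g
copper sulfate pentahydrate: 5.27 mg × (3920 mL / 500 mL) = 41.317 mg
magnesium chloride hexahydrate: 0.875 g × (3920 mL / 500 mL) = 6.860 g
ammonium chloride: 0.864 g × (3920 mL / 500 mL) = 6.774 g

potassium chloride 23.912 g; malt extract 23.834 g; sodium citrate dihydrate 10.584 g; raffinose 9.957 g; copper sulfate pentahydrate 41.317 mg; magnesium chloride hexahydrate 6.860 g; ammonium chloride 6.774 g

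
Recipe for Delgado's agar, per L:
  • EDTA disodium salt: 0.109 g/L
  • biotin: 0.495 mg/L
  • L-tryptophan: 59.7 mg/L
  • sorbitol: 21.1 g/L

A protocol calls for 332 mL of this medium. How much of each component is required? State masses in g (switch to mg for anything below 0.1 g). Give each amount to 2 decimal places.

Working volume: 332 mL = 0.332 L.
EDTA disodium salt: 0.109 g/L × 0.332 L = 0.036188 g = 36.19 mg
biotin: 0.495 mg/L × 0.332 L = 0.16 mg
L-tryptophan: 59.7 mg/L × 0.332 L = 19.82 mg
sorbitol: 21.1 g/L × 0.332 L = 7.01 g

EDTA disodium salt 36.19 mg; biotin 0.16 mg; L-tryptophan 19.82 mg; sorbitol 7.01 g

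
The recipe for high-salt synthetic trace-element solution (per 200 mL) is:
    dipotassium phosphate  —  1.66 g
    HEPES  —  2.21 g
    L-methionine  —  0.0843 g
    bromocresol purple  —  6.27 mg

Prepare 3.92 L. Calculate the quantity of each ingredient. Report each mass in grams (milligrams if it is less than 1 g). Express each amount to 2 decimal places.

Ratio of target to recipe volume: 3920 / 200 = 19.6.
dipotassium phosphate: 1.66 g × (3920 mL / 200 mL) = 32.54 g
HEPES: 2.21 g × (3920 mL / 200 mL) = 43.32 g
L-methionine: 0.0843 g × (3920 mL / 200 mL) = 1.65 g
bromocresol purple: 6.27 mg × (3920 mL / 200 mL) = 122.89 mg

dipotassium phosphate 32.54 g; HEPES 43.32 g; L-methionine 1.65 g; bromocresol purple 122.89 mg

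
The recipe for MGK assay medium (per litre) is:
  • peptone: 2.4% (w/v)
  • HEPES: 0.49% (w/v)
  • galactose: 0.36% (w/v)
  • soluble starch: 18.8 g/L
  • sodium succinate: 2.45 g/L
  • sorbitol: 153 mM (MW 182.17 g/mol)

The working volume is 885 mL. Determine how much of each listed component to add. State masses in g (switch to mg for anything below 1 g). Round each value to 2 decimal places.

peptone 21.24 g; HEPES 4.34 g; galactose 3.19 g; soluble starch 16.64 g; sodium succinate 2.17 g; sorbitol 24.67 g

Scale factor relative to 1 L: 0.885.
peptone: 2.4% w/v = 24 g/L → 24 × 0.885 L = 21.24 g
HEPES: 0.49 g per 100 mL × 885 mL ÷ 100 = 4.34 g
galactose: 0.36 g per 100 mL × 885 mL ÷ 100 = 3.19 g
soluble starch: 18.8 g/L × 0.885 L = 16.64 g
sodium succinate: 2.45 g/L × 0.885 L = 2.17 g
sorbitol: 153 mmol/L × 182.17 g/mol × 0.885 L ÷ 1000 = 24.67 g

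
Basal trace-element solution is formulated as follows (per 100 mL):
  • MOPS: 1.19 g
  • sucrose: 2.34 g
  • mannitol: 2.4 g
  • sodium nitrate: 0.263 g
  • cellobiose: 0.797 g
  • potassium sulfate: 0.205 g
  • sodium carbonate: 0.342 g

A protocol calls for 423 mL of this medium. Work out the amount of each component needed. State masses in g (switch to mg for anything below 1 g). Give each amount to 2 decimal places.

Ratio of target to recipe volume: 423 / 100 = 4.23.
MOPS: 1.19 g × (423 mL / 100 mL) = 5.03 g
sucrose: 2.34 g × (423 mL / 100 mL) = 9.90 g
mannitol: 2.4 g × (423 mL / 100 mL) = 10.15 g
sodium nitrate: 0.263 g × (423 mL / 100 mL) = 1.11 g
cellobiose: 0.797 g × (423 mL / 100 mL) = 3.37 g
potassium sulfate: 0.205 g × (423 mL / 100 mL) = 0.86715 g = 867.15 mg
sodium carbonate: 0.342 g × (423 mL / 100 mL) = 1.45 g

MOPS 5.03 g; sucrose 9.90 g; mannitol 10.15 g; sodium nitrate 1.11 g; cellobiose 3.37 g; potassium sulfate 867.15 mg; sodium carbonate 1.45 g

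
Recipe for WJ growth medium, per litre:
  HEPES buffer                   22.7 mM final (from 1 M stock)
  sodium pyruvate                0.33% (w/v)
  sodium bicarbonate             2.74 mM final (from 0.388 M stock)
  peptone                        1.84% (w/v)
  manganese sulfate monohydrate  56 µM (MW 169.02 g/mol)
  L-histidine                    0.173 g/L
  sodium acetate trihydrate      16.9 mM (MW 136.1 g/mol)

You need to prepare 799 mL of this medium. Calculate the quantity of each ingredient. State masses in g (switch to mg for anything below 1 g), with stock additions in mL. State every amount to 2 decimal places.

HEPES buffer 18.14 mL; sodium pyruvate 2.64 g; sodium bicarbonate 5.64 mL; peptone 14.70 g; manganese sulfate monohydrate 7.56 mg; L-histidine 138.23 mg; sodium acetate trihydrate 1.84 g

Working volume: 799 mL = 0.799 L.
HEPES buffer: dilute stock: 22.7 mM × 799 mL ÷ 1000 mM = 18.14 mL
sodium pyruvate: 0.33% w/v = 3.3 g/L → 3.3 × 0.799 L = 2.64 g
sodium bicarbonate: dilute stock: 2.74 mM × 799 mL ÷ 388 mM = 5.64 mL
peptone: 1.84% w/v = 18.4 g/L → 18.4 × 0.799 L = 14.70 g
manganese sulfate monohydrate: 56 µmol/L × 169.02 g/mol × 0.799 L ÷ 1000 = 7.56 mg
L-histidine: 0.173 g/L × 0.799 L = 0.138227 g = 138.23 mg
sodium acetate trihydrate: 16.9 mmol/L × 136.1 g/mol × 0.799 L ÷ 1000 = 1.84 g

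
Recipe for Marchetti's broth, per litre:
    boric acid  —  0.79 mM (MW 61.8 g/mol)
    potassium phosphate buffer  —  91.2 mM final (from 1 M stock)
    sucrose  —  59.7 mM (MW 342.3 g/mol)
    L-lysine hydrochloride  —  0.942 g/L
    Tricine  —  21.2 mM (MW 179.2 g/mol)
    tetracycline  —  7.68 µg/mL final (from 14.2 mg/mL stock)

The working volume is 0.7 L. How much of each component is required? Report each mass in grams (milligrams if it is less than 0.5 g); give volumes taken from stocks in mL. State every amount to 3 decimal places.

Working volume: 0.7 L.
boric acid: 0.79 mmol/L × 61.8 mg/mmol × 0.7 L = 34.175 mg
potassium phosphate buffer: C1V1 = C2V2 → 91.2 mM × 700 mL ÷ 1000 mM = 63.840 mL
sucrose: 59.7 mmol/L × 342.3 g/mol × 0.7 L ÷ 1000 = 14.305 g
L-lysine hydrochloride: 0.942 g/L × 0.7 L = 0.659 g
Tricine: 21.2 mmol/L × 179.2 g/mol × 0.7 L ÷ 1000 = 2.659 g
tetracycline: dilute stock: 7.68 µg/mL × 700 mL ÷ 14200 µg/mL = 0.379 mL

boric acid 34.175 mg; potassium phosphate buffer 63.840 mL; sucrose 14.305 g; L-lysine hydrochloride 0.659 g; Tricine 2.659 g; tetracycline 0.379 mL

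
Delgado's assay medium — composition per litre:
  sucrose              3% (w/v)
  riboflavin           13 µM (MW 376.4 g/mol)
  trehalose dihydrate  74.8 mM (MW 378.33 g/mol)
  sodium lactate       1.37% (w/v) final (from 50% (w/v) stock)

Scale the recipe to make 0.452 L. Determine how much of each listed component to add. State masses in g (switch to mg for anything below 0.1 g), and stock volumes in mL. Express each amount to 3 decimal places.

sucrose 13.560 g; riboflavin 2.212 mg; trehalose dihydrate 12.791 g; sodium lactate 12.385 mL

Scale factor relative to 1 L: 0.452.
sucrose: 3% w/v = 30 g/L → 30 × 0.452 L = 13.560 g
riboflavin: 13 µmol/L × 376.4 g/mol × 0.452 L ÷ 1000 = 2.212 mg
trehalose dihydrate: 74.8 mmol/L × 378.33 g/mol × 0.452 L ÷ 1000 = 12.791 g
sodium lactate: dilute stock: 1.37% ÷ 50% × 452 mL = 12.385 mL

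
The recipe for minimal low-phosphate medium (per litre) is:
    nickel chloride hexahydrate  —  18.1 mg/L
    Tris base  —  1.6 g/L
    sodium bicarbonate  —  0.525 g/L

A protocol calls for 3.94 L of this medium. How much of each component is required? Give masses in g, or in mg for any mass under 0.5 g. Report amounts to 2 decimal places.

Scale factor relative to 1 L: 3.94.
nickel chloride hexahydrate: 18.1 mg/L × 3.94 L = 71.31 mg
Tris base: 1.6 g/L × 3.94 L = 6.30 g
sodium bicarbonate: 0.525 g/L × 3.94 L = 2.07 g

nickel chloride hexahydrate 71.31 mg; Tris base 6.30 g; sodium bicarbonate 2.07 g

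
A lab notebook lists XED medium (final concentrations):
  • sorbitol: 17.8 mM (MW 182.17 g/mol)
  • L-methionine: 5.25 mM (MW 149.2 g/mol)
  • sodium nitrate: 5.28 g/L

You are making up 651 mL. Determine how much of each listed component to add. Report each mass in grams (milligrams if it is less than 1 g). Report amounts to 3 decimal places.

Scale factor relative to 1 L: 0.651.
sorbitol: 17.8 mmol/L × 182.17 g/mol × 0.651 L ÷ 1000 = 2.111 g
L-methionine: 5.25 mmol/L × 149.2 mg/mmol × 0.651 L = 509.928 mg
sodium nitrate: 5.28 g/L × 0.651 L = 3.437 g

sorbitol 2.111 g; L-methionine 509.928 mg; sodium nitrate 3.437 g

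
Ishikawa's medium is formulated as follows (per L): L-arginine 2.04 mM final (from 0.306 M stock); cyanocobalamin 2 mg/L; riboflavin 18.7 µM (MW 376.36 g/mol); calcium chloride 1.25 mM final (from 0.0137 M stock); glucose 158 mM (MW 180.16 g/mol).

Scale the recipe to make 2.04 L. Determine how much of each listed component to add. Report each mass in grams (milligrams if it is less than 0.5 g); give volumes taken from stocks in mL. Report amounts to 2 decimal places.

Scale factor relative to 1 L: 2.04.
L-arginine: V = C2·V2/C1 = 2.04 mM × 2040 mL ÷ 306 mM = 13.60 mL
cyanocobalamin: 2 mg/L × 2.04 L = 4.08 mg
riboflavin: 18.7 µmol/L × 376.36 g/mol × 2.04 L ÷ 1000 = 14.36 mg
calcium chloride: dilute stock: 1.25 mM × 2040 mL ÷ 13.7 mM = 186.13 mL
glucose: 158 mmol/L × 180.16 g/mol × 2.04 L ÷ 1000 = 58.07 g

L-arginine 13.60 mL; cyanocobalamin 4.08 mg; riboflavin 14.36 mg; calcium chloride 186.13 mL; glucose 58.07 g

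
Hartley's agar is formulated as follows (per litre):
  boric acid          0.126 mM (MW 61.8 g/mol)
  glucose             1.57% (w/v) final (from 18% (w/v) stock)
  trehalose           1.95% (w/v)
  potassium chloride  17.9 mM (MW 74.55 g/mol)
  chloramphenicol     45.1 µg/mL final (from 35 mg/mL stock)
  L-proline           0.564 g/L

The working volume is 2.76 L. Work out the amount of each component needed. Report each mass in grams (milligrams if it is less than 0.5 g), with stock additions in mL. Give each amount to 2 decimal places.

Working volume: 2.76 L.
boric acid: 0.126 mmol/L × 61.8 mg/mmol × 2.76 L = 21.49 mg
glucose: C1V1 = C2V2 → 1.57% ÷ 18% × 2760 mL = 240.73 mL
trehalose: 1.95% w/v = 19.5 g/L → 19.5 × 2.76 L = 53.82 g
potassium chloride: 17.9 mmol/L × 74.55 g/mol × 2.76 L ÷ 1000 = 3.68 g
chloramphenicol: C1V1 = C2V2 → 45.1 µg/mL × 2760 mL ÷ 35000 µg/mL = 3.56 mL
L-proline: 0.564 g/L × 2.76 L = 1.56 g

boric acid 21.49 mg; glucose 240.73 mL; trehalose 53.82 g; potassium chloride 3.68 g; chloramphenicol 3.56 mL; L-proline 1.56 g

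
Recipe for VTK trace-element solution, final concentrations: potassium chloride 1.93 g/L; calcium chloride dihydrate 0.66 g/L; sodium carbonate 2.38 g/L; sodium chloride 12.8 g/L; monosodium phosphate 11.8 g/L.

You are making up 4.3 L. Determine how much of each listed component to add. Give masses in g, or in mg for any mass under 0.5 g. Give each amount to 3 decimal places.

potassium chloride 8.299 g; calcium chloride dihydrate 2.838 g; sodium carbonate 10.234 g; sodium chloride 55.040 g; monosodium phosphate 50.740 g

Working volume: 4.3 L.
potassium chloride: 1.93 g/L × 4.3 L = 8.299 g
calcium chloride dihydrate: 0.66 g/L × 4.3 L = 2.838 g
sodium carbonate: 2.38 g/L × 4.3 L = 10.234 g
sodium chloride: 12.8 g/L × 4.3 L = 55.040 g
monosodium phosphate: 11.8 g/L × 4.3 L = 50.740 g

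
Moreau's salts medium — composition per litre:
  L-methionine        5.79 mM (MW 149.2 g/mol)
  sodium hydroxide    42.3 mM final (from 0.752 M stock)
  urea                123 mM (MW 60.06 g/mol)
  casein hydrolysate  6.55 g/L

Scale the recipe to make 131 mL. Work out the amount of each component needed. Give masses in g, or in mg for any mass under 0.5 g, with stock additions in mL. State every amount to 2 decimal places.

L-methionine 113.17 mg; sodium hydroxide 7.37 mL; urea 0.97 g; casein hydrolysate 0.86 g

Working volume: 131 mL = 0.131 L.
L-methionine: 5.79 mmol/L × 149.2 mg/mmol × 0.131 L = 113.17 mg
sodium hydroxide: V = C2·V2/C1 = 42.3 mM × 131 mL ÷ 752 mM = 7.37 mL
urea: 123 mmol/L × 60.06 g/mol × 0.131 L ÷ 1000 = 0.97 g
casein hydrolysate: 6.55 g/L × 0.131 L = 0.86 g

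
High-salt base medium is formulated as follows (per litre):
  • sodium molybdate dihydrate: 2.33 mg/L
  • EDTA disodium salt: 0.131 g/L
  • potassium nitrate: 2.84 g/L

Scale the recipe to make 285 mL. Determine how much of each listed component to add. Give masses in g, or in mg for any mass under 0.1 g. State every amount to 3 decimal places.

sodium molybdate dihydrate 0.664 mg; EDTA disodium salt 37.335 mg; potassium nitrate 0.809 g

Scale factor relative to 1 L: 0.285.
sodium molybdate dihydrate: 2.33 mg/L × 0.285 L = 0.664 mg
EDTA disodium salt: 0.131 g/L × 0.285 L = 0.037335 g = 37.335 mg
potassium nitrate: 2.84 g/L × 0.285 L = 0.809 g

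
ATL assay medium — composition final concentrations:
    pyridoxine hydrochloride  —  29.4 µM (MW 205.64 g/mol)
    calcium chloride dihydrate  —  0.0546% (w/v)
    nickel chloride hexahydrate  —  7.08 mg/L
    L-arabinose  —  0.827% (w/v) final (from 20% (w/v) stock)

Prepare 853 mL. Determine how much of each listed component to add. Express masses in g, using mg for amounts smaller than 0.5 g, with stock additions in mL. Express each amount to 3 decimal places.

Scale factor relative to 1 L: 0.853.
pyridoxine hydrochloride: 29.4 µmol/L × 205.64 g/mol × 0.853 L ÷ 1000 = 5.157 mg
calcium chloride dihydrate: 0.0546 g per 100 mL × 853 mL ÷ 100 = 0.465738 g = 465.738 mg
nickel chloride hexahydrate: 7.08 mg/L × 0.853 L = 6.039 mg
L-arabinose: dilute stock: 0.827% ÷ 20% × 853 mL = 35.272 mL

pyridoxine hydrochloride 5.157 mg; calcium chloride dihydrate 465.738 mg; nickel chloride hexahydrate 6.039 mg; L-arabinose 35.272 mL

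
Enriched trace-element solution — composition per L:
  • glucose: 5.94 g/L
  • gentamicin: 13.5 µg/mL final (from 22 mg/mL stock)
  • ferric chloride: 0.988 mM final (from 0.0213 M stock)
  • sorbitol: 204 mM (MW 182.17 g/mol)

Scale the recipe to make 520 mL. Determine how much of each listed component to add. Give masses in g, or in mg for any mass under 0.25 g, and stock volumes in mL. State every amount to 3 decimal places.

Working volume: 520 mL = 0.52 L.
glucose: 5.94 g/L × 0.52 L = 3.089 g
gentamicin: V = C2·V2/C1 = 13.5 µg/mL × 520 mL ÷ 22000 µg/mL = 0.319 mL
ferric chloride: dilute stock: 0.988 mM × 520 mL ÷ 21.3 mM = 24.120 mL
sorbitol: 204 mmol/L × 182.17 g/mol × 0.52 L ÷ 1000 = 19.325 g

glucose 3.089 g; gentamicin 0.319 mL; ferric chloride 24.120 mL; sorbitol 19.325 g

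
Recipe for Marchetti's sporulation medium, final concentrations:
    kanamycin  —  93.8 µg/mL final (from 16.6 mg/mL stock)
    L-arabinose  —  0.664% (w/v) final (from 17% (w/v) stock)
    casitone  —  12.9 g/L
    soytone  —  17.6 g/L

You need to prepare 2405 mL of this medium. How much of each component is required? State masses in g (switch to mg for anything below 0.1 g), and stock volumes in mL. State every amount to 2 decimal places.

kanamycin 13.59 mL; L-arabinose 93.94 mL; casitone 31.02 g; soytone 42.33 g

Scale factor relative to 1 L: 2.405.
kanamycin: V = C2·V2/C1 = 93.8 µg/mL × 2405 mL ÷ 16600 µg/mL = 13.59 mL
L-arabinose: C1V1 = C2V2 → 0.664% ÷ 17% × 2405 mL = 93.94 mL
casitone: 12.9 g/L × 2.405 L = 31.02 g
soytone: 17.6 g/L × 2.405 L = 42.33 g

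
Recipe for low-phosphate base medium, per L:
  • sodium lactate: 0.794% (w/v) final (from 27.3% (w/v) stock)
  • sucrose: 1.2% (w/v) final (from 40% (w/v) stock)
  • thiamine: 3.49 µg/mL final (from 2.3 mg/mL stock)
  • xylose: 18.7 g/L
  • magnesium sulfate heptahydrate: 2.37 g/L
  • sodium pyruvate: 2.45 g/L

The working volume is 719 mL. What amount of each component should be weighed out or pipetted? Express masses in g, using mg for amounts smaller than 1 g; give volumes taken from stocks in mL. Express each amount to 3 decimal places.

Target volume = 719 mL = 0.719 L.
sodium lactate: C1V1 = C2V2 → 0.794% ÷ 27.3% × 719 mL = 20.912 mL
sucrose: dilute stock: 1.2% ÷ 40% × 719 mL = 21.570 mL
thiamine: C1V1 = C2V2 → 3.49 µg/mL × 719 mL ÷ 2300 µg/mL = 1.091 mL
xylose: 18.7 g/L × 0.719 L = 13.445 g
magnesium sulfate heptahydrate: 2.37 g/L × 0.719 L = 1.704 g
sodium pyruvate: 2.45 g/L × 0.719 L = 1.762 g

sodium lactate 20.912 mL; sucrose 21.570 mL; thiamine 1.091 mL; xylose 13.445 g; magnesium sulfate heptahydrate 1.704 g; sodium pyruvate 1.762 g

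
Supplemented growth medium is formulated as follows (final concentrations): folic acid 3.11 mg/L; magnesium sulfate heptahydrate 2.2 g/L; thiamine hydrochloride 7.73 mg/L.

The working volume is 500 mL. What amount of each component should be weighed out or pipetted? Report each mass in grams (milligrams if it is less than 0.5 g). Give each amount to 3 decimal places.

folic acid 1.555 mg; magnesium sulfate heptahydrate 1.100 g; thiamine hydrochloride 3.865 mg

Working volume: 500 mL = 0.5 L.
folic acid: 3.11 mg/L × 0.5 L = 1.555 mg
magnesium sulfate heptahydrate: 2.2 g/L × 0.5 L = 1.100 g
thiamine hydrochloride: 7.73 mg/L × 0.5 L = 3.865 mg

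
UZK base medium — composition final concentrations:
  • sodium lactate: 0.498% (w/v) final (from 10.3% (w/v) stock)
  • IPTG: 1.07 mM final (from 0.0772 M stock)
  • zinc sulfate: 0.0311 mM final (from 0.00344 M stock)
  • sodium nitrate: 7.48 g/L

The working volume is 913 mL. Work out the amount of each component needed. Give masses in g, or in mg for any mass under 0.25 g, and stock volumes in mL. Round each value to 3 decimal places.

sodium lactate 44.143 mL; IPTG 12.654 mL; zinc sulfate 8.254 mL; sodium nitrate 6.829 g

Scale factor relative to 1 L: 0.913.
sodium lactate: C1V1 = C2V2 → 0.498% ÷ 10.3% × 913 mL = 44.143 mL
IPTG: V = C2·V2/C1 = 1.07 mM × 913 mL ÷ 77.2 mM = 12.654 mL
zinc sulfate: dilute stock: 0.0311 mM × 913 mL ÷ 3.44 mM = 8.254 mL
sodium nitrate: 7.48 g/L × 0.913 L = 6.829 g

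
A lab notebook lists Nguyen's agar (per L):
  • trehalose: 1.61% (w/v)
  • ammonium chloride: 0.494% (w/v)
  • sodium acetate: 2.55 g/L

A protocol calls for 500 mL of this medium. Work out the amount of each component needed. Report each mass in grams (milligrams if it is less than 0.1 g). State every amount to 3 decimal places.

Target volume = 500 mL = 0.5 L.
trehalose: 1.61 g per 100 mL × 500 mL ÷ 100 = 8.050 g
ammonium chloride: 0.494% w/v = 4.94 g/L → 4.94 × 0.5 L = 2.470 g
sodium acetate: 2.55 g/L × 0.5 L = 1.275 g

trehalose 8.050 g; ammonium chloride 2.470 g; sodium acetate 1.275 g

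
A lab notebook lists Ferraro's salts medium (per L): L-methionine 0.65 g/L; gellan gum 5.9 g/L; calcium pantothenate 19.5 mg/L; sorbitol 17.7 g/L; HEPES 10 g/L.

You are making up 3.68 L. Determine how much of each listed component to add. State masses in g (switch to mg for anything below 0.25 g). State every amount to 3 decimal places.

Working volume: 3.68 L.
L-methionine: 0.65 g/L × 3.68 L = 2.392 g
gellan gum: 5.9 g/L × 3.68 L = 21.712 g
calcium pantothenate: 19.5 mg/L × 3.68 L = 71.760 mg
sorbitol: 17.7 g/L × 3.68 L = 65.136 g
HEPES: 10 g/L × 3.68 L = 36.800 g

L-methionine 2.392 g; gellan gum 21.712 g; calcium pantothenate 71.760 mg; sorbitol 65.136 g; HEPES 36.800 g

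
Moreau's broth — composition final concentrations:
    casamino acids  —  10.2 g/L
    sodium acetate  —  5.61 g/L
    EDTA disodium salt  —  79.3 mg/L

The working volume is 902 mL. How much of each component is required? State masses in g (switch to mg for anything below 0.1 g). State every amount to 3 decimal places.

casamino acids 9.200 g; sodium acetate 5.060 g; EDTA disodium salt 71.529 mg

Target volume = 902 mL = 0.902 L.
casamino acids: 10.2 g/L × 0.902 L = 9.200 g
sodium acetate: 5.61 g/L × 0.902 L = 5.060 g
EDTA disodium salt: 79.3 mg/L × 0.902 L = 71.529 mg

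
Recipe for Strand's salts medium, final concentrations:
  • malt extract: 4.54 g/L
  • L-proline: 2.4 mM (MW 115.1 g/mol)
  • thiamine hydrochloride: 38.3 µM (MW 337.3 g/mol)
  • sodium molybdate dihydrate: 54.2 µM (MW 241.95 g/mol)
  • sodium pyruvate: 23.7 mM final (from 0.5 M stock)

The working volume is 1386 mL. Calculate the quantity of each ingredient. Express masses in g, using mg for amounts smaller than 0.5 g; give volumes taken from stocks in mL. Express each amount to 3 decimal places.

Scale factor relative to 1 L: 1.386.
malt extract: 4.54 g/L × 1.386 L = 6.292 g
L-proline: 2.4 mmol/L × 115.1 mg/mmol × 1.386 L = 382.869 mg
thiamine hydrochloride: 38.3 µmol/L × 337.3 g/mol × 1.386 L ÷ 1000 = 17.905 mg
sodium molybdate dihydrate: 54.2 µmol/L × 241.95 g/mol × 1.386 L ÷ 1000 = 18.176 mg
sodium pyruvate: dilute stock: 23.7 mM × 1386 mL ÷ 500 mM = 65.696 mL

malt extract 6.292 g; L-proline 382.869 mg; thiamine hydrochloride 17.905 mg; sodium molybdate dihydrate 18.176 mg; sodium pyruvate 65.696 mL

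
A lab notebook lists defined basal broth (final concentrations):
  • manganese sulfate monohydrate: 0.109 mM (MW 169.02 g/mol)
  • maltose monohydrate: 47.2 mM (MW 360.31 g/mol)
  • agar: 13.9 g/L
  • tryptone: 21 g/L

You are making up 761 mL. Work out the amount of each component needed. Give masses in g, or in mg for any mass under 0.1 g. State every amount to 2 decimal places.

Scale factor relative to 1 L: 0.761.
manganese sulfate monohydrate: 0.109 mmol/L × 169.02 mg/mmol × 0.761 L = 14.02 mg
maltose monohydrate: 47.2 mmol/L × 360.31 g/mol × 0.761 L ÷ 1000 = 12.94 g
agar: 13.9 g/L × 0.761 L = 10.58 g
tryptone: 21 g/L × 0.761 L = 15.98 g

manganese sulfate monohydrate 14.02 mg; maltose monohydrate 12.94 g; agar 10.58 g; tryptone 15.98 g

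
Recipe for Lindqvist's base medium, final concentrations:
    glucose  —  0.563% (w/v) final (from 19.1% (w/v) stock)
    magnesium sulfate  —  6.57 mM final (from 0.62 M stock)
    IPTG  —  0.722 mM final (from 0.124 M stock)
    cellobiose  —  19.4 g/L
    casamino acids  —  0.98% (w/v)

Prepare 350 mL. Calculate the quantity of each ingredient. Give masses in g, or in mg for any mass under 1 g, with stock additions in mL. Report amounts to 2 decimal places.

Target volume = 350 mL = 0.35 L.
glucose: V = C2·V2/C1 = 0.563% ÷ 19.1% × 350 mL = 10.32 mL
magnesium sulfate: V = C2·V2/C1 = 6.57 mM × 350 mL ÷ 620 mM = 3.71 mL
IPTG: dilute stock: 0.722 mM × 350 mL ÷ 124 mM = 2.04 mL
cellobiose: 19.4 g/L × 0.35 L = 6.79 g
casamino acids: 0.98 g per 100 mL × 350 mL ÷ 100 = 3.43 g

glucose 10.32 mL; magnesium sulfate 3.71 mL; IPTG 2.04 mL; cellobiose 6.79 g; casamino acids 3.43 g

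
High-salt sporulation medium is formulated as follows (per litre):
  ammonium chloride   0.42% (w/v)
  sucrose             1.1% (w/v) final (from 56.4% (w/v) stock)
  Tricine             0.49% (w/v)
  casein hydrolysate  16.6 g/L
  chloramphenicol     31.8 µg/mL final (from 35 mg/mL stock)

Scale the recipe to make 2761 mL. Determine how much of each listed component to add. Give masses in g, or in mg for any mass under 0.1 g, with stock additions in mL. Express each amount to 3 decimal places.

ammonium chloride 11.596 g; sucrose 53.849 mL; Tricine 13.529 g; casein hydrolysate 45.833 g; chloramphenicol 2.509 mL

Scale factor relative to 1 L: 2.761.
ammonium chloride: 0.42 g per 100 mL × 2761 mL ÷ 100 = 11.596 g
sucrose: V = C2·V2/C1 = 1.1% ÷ 56.4% × 2761 mL = 53.849 mL
Tricine: 0.49 g per 100 mL × 2761 mL ÷ 100 = 13.529 g
casein hydrolysate: 16.6 g/L × 2.761 L = 45.833 g
chloramphenicol: dilute stock: 31.8 µg/mL × 2761 mL ÷ 35000 µg/mL = 2.509 mL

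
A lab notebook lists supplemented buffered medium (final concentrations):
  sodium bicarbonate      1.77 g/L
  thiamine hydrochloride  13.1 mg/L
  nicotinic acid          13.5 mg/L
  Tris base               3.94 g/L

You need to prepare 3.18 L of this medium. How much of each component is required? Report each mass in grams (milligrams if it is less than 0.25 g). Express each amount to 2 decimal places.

sodium bicarbonate 5.63 g; thiamine hydrochloride 41.66 mg; nicotinic acid 42.93 mg; Tris base 12.53 g

Working volume: 3.18 L.
sodium bicarbonate: 1.77 g/L × 3.18 L = 5.63 g
thiamine hydrochloride: 13.1 mg/L × 3.18 L = 41.66 mg
nicotinic acid: 13.5 mg/L × 3.18 L = 42.93 mg
Tris base: 3.94 g/L × 3.18 L = 12.53 g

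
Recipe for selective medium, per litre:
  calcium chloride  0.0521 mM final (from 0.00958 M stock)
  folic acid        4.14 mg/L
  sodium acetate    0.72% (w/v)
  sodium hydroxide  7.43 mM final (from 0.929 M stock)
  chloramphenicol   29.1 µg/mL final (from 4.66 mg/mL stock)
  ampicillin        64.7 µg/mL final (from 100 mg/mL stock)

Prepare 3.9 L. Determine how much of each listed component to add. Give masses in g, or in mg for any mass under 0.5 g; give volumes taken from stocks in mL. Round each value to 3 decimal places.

Working volume: 3.9 L.
calcium chloride: V = C2·V2/C1 = 0.0521 mM × 3900 mL ÷ 9.58 mM = 21.210 mL
folic acid: 4.14 mg/L × 3.9 L = 16.146 mg
sodium acetate: 0.72% w/v = 7.2 g/L → 7.2 × 3.9 L = 28.080 g
sodium hydroxide: dilute stock: 7.43 mM × 3900 mL ÷ 929 mM = 31.192 mL
chloramphenicol: dilute stock: 29.1 µg/mL × 3900 mL ÷ 4660 µg/mL = 24.354 mL
ampicillin: C1V1 = C2V2 → 64.7 µg/mL × 3900 mL ÷ 100000 µg/mL = 2.523 mL

calcium chloride 21.210 mL; folic acid 16.146 mg; sodium acetate 28.080 g; sodium hydroxide 31.192 mL; chloramphenicol 24.354 mL; ampicillin 2.523 mL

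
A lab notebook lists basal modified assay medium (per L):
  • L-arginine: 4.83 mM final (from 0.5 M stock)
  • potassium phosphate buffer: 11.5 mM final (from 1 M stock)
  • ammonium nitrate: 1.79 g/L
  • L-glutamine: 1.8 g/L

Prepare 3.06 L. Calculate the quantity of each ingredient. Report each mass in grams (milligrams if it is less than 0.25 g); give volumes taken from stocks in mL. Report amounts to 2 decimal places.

Working volume: 3.06 L.
L-arginine: dilute stock: 4.83 mM × 3060 mL ÷ 500 mM = 29.56 mL
potassium phosphate buffer: C1V1 = C2V2 → 11.5 mM × 3060 mL ÷ 1000 mM = 35.19 mL
ammonium nitrate: 1.79 g/L × 3.06 L = 5.48 g
L-glutamine: 1.8 g/L × 3.06 L = 5.51 g

L-arginine 29.56 mL; potassium phosphate buffer 35.19 mL; ammonium nitrate 5.48 g; L-glutamine 5.51 g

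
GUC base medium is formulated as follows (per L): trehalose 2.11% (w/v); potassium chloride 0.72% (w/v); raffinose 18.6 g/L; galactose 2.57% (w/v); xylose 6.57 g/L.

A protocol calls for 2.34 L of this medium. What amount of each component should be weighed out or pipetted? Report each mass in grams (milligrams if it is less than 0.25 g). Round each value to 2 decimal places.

trehalose 49.37 g; potassium chloride 16.85 g; raffinose 43.52 g; galactose 60.14 g; xylose 15.37 g

Scale factor relative to 1 L: 2.34.
trehalose: 2.11 g per 100 mL × 2340 mL ÷ 100 = 49.37 g
potassium chloride: 0.72 g per 100 mL × 2340 mL ÷ 100 = 16.85 g
raffinose: 18.6 g/L × 2.34 L = 43.52 g
galactose: 2.57% w/v = 25.7 g/L → 25.7 × 2.34 L = 60.14 g
xylose: 6.57 g/L × 2.34 L = 15.37 g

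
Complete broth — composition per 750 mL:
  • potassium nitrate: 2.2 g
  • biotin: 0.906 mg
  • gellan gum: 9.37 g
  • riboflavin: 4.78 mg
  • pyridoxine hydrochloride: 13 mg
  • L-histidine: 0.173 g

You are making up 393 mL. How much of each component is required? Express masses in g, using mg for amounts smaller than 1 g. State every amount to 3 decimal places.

potassium nitrate 1.153 g; biotin 0.475 mg; gellan gum 4.910 g; riboflavin 2.505 mg; pyridoxine hydrochloride 6.812 mg; L-histidine 90.652 mg

Scale factor = 393 mL / 750 mL = 0.524.
potassium nitrate: 2.2 g × (393 mL / 750 mL) = 1.153 g
biotin: 0.906 mg × (393 mL / 750 mL) = 0.475 mg
gellan gum: 9.37 g × (393 mL / 750 mL) = 4.910 g
riboflavin: 4.78 mg × (393 mL / 750 mL) = 2.505 mg
pyridoxine hydrochloride: 13 mg × (393 mL / 750 mL) = 6.812 mg
L-histidine: 0.173 g × (393 mL / 750 mL) = 0.090652 g = 90.652 mg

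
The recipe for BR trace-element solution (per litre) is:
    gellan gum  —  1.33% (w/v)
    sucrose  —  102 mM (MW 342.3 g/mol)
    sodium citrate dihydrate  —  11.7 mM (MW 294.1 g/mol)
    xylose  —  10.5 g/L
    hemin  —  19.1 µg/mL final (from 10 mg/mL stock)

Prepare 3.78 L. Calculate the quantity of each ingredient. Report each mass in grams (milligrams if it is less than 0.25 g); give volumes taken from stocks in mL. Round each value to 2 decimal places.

Scale factor relative to 1 L: 3.78.
gellan gum: 1.33% w/v = 13.3 g/L → 13.3 × 3.78 L = 50.27 g
sucrose: 102 mmol/L × 342.3 g/mol × 3.78 L ÷ 1000 = 131.98 g
sodium citrate dihydrate: 11.7 mmol/L × 294.1 g/mol × 3.78 L ÷ 1000 = 13.01 g
xylose: 10.5 g/L × 3.78 L = 39.69 g
hemin: C1V1 = C2V2 → 19.1 µg/mL × 3780 mL ÷ 10000 µg/mL = 7.22 mL

gellan gum 50.27 g; sucrose 131.98 g; sodium citrate dihydrate 13.01 g; xylose 39.69 g; hemin 7.22 mL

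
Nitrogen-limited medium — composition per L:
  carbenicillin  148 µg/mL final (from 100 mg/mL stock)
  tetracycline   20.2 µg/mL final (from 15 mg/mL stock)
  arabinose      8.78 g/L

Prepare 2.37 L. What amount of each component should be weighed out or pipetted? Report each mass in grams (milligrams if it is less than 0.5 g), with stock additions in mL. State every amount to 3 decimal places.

carbenicillin 3.508 mL; tetracycline 3.192 mL; arabinose 20.809 g

Scale factor relative to 1 L: 2.37.
carbenicillin: V = C2·V2/C1 = 148 µg/mL × 2370 mL ÷ 100000 µg/mL = 3.508 mL
tetracycline: V = C2·V2/C1 = 20.2 µg/mL × 2370 mL ÷ 15000 µg/mL = 3.192 mL
arabinose: 8.78 g/L × 2.37 L = 20.809 g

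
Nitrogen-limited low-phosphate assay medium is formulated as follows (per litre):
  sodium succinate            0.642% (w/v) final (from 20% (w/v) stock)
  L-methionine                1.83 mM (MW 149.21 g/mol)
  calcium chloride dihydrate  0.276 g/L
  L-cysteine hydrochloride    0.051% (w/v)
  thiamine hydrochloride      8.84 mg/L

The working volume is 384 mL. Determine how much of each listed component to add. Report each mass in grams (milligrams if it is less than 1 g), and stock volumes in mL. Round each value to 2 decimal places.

Working volume: 384 mL = 0.384 L.
sodium succinate: V = C2·V2/C1 = 0.642% ÷ 20% × 384 mL = 12.33 mL
L-methionine: 1.83 mmol/L × 149.21 mg/mmol × 0.384 L = 104.85 mg
calcium chloride dihydrate: 0.276 g/L × 0.384 L = 0.105984 g = 105.98 mg
L-cysteine hydrochloride: 0.051% w/v = 0.51 g/L → 0.51 × 0.384 L = 0.19584 g = 195.84 mg
thiamine hydrochloride: 8.84 mg/L × 0.384 L = 3.39 mg

sodium succinate 12.33 mL; L-methionine 104.85 mg; calcium chloride dihydrate 105.98 mg; L-cysteine hydrochloride 195.84 mg; thiamine hydrochloride 3.39 mg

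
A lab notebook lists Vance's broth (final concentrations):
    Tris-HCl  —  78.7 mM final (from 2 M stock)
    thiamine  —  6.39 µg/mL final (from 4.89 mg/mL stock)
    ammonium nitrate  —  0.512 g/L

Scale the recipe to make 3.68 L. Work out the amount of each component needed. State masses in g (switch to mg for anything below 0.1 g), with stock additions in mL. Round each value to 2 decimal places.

Tris-HCl 144.81 mL; thiamine 4.81 mL; ammonium nitrate 1.88 g

Scale factor relative to 1 L: 3.68.
Tris-HCl: C1V1 = C2V2 → 78.7 mM × 3680 mL ÷ 2000 mM = 144.81 mL
thiamine: V = C2·V2/C1 = 6.39 µg/mL × 3680 mL ÷ 4890 µg/mL = 4.81 mL
ammonium nitrate: 0.512 g/L × 3.68 L = 1.88 g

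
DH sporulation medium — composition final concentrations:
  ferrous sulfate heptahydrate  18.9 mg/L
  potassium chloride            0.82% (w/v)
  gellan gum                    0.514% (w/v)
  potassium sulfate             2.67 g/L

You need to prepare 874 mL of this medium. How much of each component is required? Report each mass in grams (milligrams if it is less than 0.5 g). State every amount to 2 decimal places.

Scale factor relative to 1 L: 0.874.
ferrous sulfate heptahydrate: 18.9 mg/L × 0.874 L = 16.52 mg
potassium chloride: 0.82% w/v = 8.2 g/L → 8.2 × 0.874 L = 7.17 g
gellan gum: 0.514% w/v = 5.14 g/L → 5.14 × 0.874 L = 4.49 g
potassium sulfate: 2.67 g/L × 0.874 L = 2.33 g

ferrous sulfate heptahydrate 16.52 mg; potassium chloride 7.17 g; gellan gum 4.49 g; potassium sulfate 2.33 g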